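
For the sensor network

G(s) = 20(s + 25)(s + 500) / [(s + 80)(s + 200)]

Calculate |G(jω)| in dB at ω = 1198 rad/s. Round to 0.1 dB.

At s = jω = j1198:
zero (s+25): 25 + j1198 → |·| = √(25²+1198²) = √1435829 ≈ 1198.3, ∠ = arctan(1198/25) ≈ 88.80°
zero (s+500): 500 + j1198 → |·| = √(500²+1198²) = √1685204 ≈ 1298.2, ∠ = arctan(1198/500) ≈ 67.35°
pole (s+80): 80 + j1198 → |·| = √(80²+1198²) = √1441604 ≈ 1200.7, ∠ = arctan(1198/80) ≈ 86.18°
pole (s+200): 200 + j1198 → |·| = √(200²+1198²) = √1475204 ≈ 1214.6, ∠ = arctan(1198/200) ≈ 80.52°
|G| = 20 · 1.5556e+06 / 1.4584e+06 ≈ 21.333
Gain = 20 log₁₀(21.333) ≈ 26.58 dB

26.6 dB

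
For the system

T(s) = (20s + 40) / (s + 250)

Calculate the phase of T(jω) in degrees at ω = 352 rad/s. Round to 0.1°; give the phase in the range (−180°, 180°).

Substitute s = j352:
Numerator: 20(j352) + 40 = 40 + j7040
Denominator: (j352) + 250 = 250 + j352
|N| = √(40² + 7040²) ≈ 7040.1, ∠N ≈ 89.67°
|D| = √(250² + 352²) ≈ 431.75, ∠D ≈ 54.62°
∠T = 89.67° − 54.62° = 35.05°

35.1°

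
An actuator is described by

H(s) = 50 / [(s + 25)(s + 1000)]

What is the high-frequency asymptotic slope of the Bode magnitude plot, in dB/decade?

-40 dB/decade

Each pole contributes −20 dB/decade at high frequency; each zero contributes +20 dB/decade.
Net: 0 zero(s) − 2 pole(s) → -40 dB/decade.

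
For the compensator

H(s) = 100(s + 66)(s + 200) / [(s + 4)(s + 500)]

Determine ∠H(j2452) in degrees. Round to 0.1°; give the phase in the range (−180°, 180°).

5.4°

At s = jω = j2452:
zero (s+66): 66 + j2452 → |·| = √(66²+2452²) = √6016660 ≈ 2452.9, ∠ = arctan(2452/66) ≈ 88.46°
zero (s+200): 200 + j2452 → |·| = √(200²+2452²) = √6052304 ≈ 2460.1, ∠ = arctan(2452/200) ≈ 85.34°
pole (s+4): 4 + j2452 → |·| = √(4²+2452²) = √6012320 ≈ 2452, ∠ = arctan(2452/4) ≈ 89.91°
pole (s+500): 500 + j2452 → |·| = √(500²+2452²) = √6262304 ≈ 2502.5, ∠ = arctan(2452/500) ≈ 78.47°
∠H = 173.80° − 168.38° = 5.42°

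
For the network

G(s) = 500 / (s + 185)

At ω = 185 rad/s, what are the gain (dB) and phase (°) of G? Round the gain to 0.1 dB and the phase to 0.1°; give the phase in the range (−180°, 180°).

At s = jω = j185:
pole (s+185): 185 + j185 → |·| = √(185²+185²) = √68450 ≈ 261.63, ∠ = arctan(185/185) ≈ 45.00°
|G| = 500 / 261.63 ≈ 1.9111
Gain = 20 log₁₀(1.9111) ≈ 5.63 dB
∠G = 0.00° − 45.00° = -45.00°

5.6 dB, -45.0°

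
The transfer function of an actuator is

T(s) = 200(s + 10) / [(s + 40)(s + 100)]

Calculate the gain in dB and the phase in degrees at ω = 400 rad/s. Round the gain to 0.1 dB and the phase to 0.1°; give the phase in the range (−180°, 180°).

-6.3 dB, -71.7°

At s = jω = j400:
zero (s+10): 10 + j400 → |·| = √(10²+400²) = √160100 ≈ 400.12, ∠ = arctan(400/10) ≈ 88.57°
pole (s+40): 40 + j400 → |·| = √(40²+400²) = √161600 ≈ 402, ∠ = arctan(400/40) ≈ 84.29°
pole (s+100): 100 + j400 → |·| = √(100²+400²) = √170000 ≈ 412.31, ∠ = arctan(400/100) ≈ 75.96°
|T| = 200 · 400.12 / 1.6575e+05 ≈ 0.4828
Gain = 20 log₁₀(0.4828) ≈ -6.32 dB
∠T = 88.57° − 160.25° = -71.68°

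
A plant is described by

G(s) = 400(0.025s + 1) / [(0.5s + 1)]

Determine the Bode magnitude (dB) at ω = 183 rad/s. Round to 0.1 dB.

At ω = 183 rad/s:
zero (1 + j183·0.025) = 1 + j4.575 → |·| ≈ 4.683, ∠ ≈ 77.67°
pole (1 + j183·0.5) = 1 + j91.5 → |·| ≈ 91.505, ∠ ≈ 89.37°
|G| = 400 · 4.683 / (91.505) ≈ 20.471
Gain = 20 log₁₀(20.471) ≈ 26.22 dB

26.2 dB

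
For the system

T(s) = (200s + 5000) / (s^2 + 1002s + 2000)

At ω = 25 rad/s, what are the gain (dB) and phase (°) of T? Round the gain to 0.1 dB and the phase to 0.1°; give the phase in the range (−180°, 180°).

-11.0 dB, -41.9°

Substitute s = j25:
Numerator: 200(j25) + 5000 = 5000 + j5000
Denominator: (j25)^2 + 1002(j25) + 2000 = 1375 + j25050
|N| = √(5000² + 5000²) ≈ 7071.1, ∠N ≈ 45.00°
|D| = √(1375² + 25050²) ≈ 25088, ∠D ≈ 86.86°
|T| = 7071.1 / 25088 ≈ 0.28185
Gain = 20 log₁₀(0.28185) ≈ -11.00 dB
∠T = 45.00° − 86.86° = -41.86°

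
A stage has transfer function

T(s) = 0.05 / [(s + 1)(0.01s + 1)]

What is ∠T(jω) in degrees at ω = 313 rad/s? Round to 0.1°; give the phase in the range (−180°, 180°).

-162.1°

At ω = 313 rad/s:
pole (1 + j313·1) = 1 + j313 → |·| ≈ 313, ∠ ≈ 89.82°
pole (1 + j313·0.01) = 1 + j3.13 → |·| ≈ 3.2859, ∠ ≈ 72.28°
∠T = (0°) − (89.82° + 72.28°) = -162.10°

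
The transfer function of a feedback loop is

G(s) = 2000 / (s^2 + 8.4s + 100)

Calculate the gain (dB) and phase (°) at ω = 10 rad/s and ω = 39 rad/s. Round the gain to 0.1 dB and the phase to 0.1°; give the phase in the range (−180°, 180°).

ω = 10: 27.5 dB, -90.0°; ω = 39: 2.7 dB, -167.0°

At s = jω = j10:
quadratic: (j10)² + 8.4·j10 + 100 = 0 + j84 → |·| ≈ 84, ∠ ≈ 90.00°
|G| = 2000 / 84 ≈ 23.81
Gain = 20 log₁₀(23.81) ≈ 27.54 dB
∠G = 0.00° − 90.00° = -90.00°

At s = jω = j39:
quadratic: (j39)² + 8.4·j39 + 100 = -1421 + j327.6 → |·| ≈ 1458.3, ∠ ≈ 167.02°
|G| = 2000 / 1458.3 ≈ 1.3715
Gain = 20 log₁₀(1.3715) ≈ 2.74 dB
∠G = 0.00° − 167.02° = -167.02°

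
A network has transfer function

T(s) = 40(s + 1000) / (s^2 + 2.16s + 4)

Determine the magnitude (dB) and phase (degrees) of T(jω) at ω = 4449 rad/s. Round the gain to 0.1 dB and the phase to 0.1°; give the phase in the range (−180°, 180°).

At s = jω = j4449:
zero (s+1000): 1000 + j4449 → |·| = √(1000²+4449²) = √20793601 ≈ 4560, ∠ = arctan(4449/1000) ≈ 77.33°
quadratic: (j4449)² + 2.16·j4449 + 4 = -19793597 + j9609.84 → |·| ≈ 1.9794e+07, ∠ ≈ 179.97°
|T| = 40 · 4560 / 1.9794e+07 ≈ 0.0092149
Gain = 20 log₁₀(0.0092149) ≈ -40.71 dB
∠T = 77.33° − 179.97° = -102.64°

-40.7 dB, -102.6°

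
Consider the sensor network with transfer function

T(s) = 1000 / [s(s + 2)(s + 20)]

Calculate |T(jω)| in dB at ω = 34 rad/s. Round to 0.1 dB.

-33.2 dB

At s = jω = j34:
pole (s+2): 2 + j34 → |·| = √(2²+34²) = √1160 ≈ 34.059, ∠ = arctan(34/2) ≈ 86.63°
pole (s+20): 20 + j34 → |·| = √(20²+34²) = √1556 ≈ 39.446, ∠ = arctan(34/20) ≈ 59.53°
pole at origin: |s| = 34, ∠ = 90.00° (in denominator)
|T| = 1000 / 45679 ≈ 0.021892
Gain = 20 log₁₀(0.021892) ≈ -33.19 dB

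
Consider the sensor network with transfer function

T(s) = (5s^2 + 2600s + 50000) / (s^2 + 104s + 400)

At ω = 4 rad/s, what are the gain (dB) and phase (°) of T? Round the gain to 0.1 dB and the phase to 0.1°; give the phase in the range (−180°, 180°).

39.1 dB, -35.5°

Substitute s = j4:
Numerator: 5(j4)^2 + 2600(j4) + 50000 = 49920 + j10400
Denominator: (j4)^2 + 104(j4) + 400 = 384 + j416
|N| = √(49920² + 10400²) ≈ 50992, ∠N ≈ 11.77°
|D| = √(384² + 416²) ≈ 566.14, ∠D ≈ 47.29°
|T| = 50992 / 566.14 ≈ 90.07
Gain = 20 log₁₀(90.07) ≈ 39.09 dB
∠T = 11.77° − 47.29° = -35.52°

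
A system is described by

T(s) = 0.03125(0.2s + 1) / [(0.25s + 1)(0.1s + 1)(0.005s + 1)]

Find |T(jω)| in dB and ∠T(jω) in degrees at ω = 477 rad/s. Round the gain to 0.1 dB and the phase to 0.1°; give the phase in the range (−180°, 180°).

At ω = 477 rad/s:
zero (1 + j477·0.2) = 1 + j95.4 → |·| ≈ 95.405, ∠ ≈ 89.40°
pole (1 + j477·0.25) = 1 + j119.25 → |·| ≈ 119.25, ∠ ≈ 89.52°
pole (1 + j477·0.1) = 1 + j47.7 → |·| ≈ 47.71, ∠ ≈ 88.80°
pole (1 + j477·0.005) = 1 + j2.385 → |·| ≈ 2.5862, ∠ ≈ 67.25°
|T| = 0.03125 · 95.405 / (119.25 · 47.71 · 2.5862) ≈ 0.00020262
Gain = 20 log₁₀(0.00020262) ≈ -73.87 dB
∠T = (89.40°) − (89.52° + 88.80° + 67.25°) = -156.17°

-73.9 dB, -156.2°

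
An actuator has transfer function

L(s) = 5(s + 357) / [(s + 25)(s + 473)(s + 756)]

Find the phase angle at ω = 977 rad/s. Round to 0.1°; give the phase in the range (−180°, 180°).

At s = jω = j977:
zero (s+357): 357 + j977 → |·| = √(357²+977²) = √1081978 ≈ 1040.2, ∠ = arctan(977/357) ≈ 69.93°
pole (s+25): 25 + j977 → |·| = √(25²+977²) = √955154 ≈ 977.32, ∠ = arctan(977/25) ≈ 88.53°
pole (s+473): 473 + j977 → |·| = √(473²+977²) = √1178258 ≈ 1085.5, ∠ = arctan(977/473) ≈ 64.17°
pole (s+756): 756 + j977 → |·| = √(756²+977²) = √1526065 ≈ 1235.3, ∠ = arctan(977/756) ≈ 52.27°
∠L = 69.93° − 204.97° = -135.04°

-135.0°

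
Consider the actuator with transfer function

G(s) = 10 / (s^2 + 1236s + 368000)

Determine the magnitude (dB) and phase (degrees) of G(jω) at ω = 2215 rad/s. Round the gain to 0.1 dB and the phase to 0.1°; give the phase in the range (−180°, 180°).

Substitute s = j2215:
Numerator: 10 = 10 + j0
Denominator: (j2215)^2 + 1236(j2215) + 368000 = -4538225 + j2737740
|N| = √(10² + 0²) ≈ 10, ∠N ≈ 0.00°
|D| = √(4538225² + 2737740²) ≈ 5.3001e+06, ∠D ≈ 148.90°
|G| = 10 / 5.3001e+06 ≈ 1.8868e-06
Gain = 20 log₁₀(1.8868e-06) ≈ -114.49 dB
∠G = 0.00° − 148.90° = -148.90°

-114.5 dB, -148.9°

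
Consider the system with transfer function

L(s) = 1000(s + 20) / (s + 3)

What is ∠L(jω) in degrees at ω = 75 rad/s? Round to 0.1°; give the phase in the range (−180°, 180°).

-12.6°

At s = jω = j75:
zero (s+20): 20 + j75 → |·| = √(20²+75²) = √6025 ≈ 77.621, ∠ = arctan(75/20) ≈ 75.07°
pole (s+3): 3 + j75 → |·| = √(3²+75²) = √5634 ≈ 75.06, ∠ = arctan(75/3) ≈ 87.71°
∠L = 75.07° − 87.71° = -12.64°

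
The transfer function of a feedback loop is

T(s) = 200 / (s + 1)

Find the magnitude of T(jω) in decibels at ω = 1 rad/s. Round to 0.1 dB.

At s = jω = j1:
pole (s+1): 1 + j1 → |·| = √(1²+1²) = √2 ≈ 1.4142, ∠ = arctan(1/1) ≈ 45.00°
|T| = 200 / 1.4142 ≈ 141.42
Gain = 20 log₁₀(141.42) ≈ 43.01 dB

43.0 dB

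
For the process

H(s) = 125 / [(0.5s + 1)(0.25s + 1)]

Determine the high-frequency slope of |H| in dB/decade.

Each pole contributes −20 dB/decade at high frequency; each zero contributes +20 dB/decade.
Net: 0 zero(s) − 2 pole(s) → -40 dB/decade.

-40 dB/decade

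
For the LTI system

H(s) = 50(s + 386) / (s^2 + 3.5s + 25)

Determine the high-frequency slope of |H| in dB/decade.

Each pole contributes −20 dB/decade at high frequency; each zero contributes +20 dB/decade.
Net: 1 zero(s) − 2 pole(s) → -20 dB/decade.

-20 dB/decade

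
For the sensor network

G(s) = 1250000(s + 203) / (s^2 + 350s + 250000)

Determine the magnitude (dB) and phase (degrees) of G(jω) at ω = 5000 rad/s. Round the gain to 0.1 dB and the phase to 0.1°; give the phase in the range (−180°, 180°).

At s = jω = j5000:
zero (s+203): 203 + j5000 → |·| = √(203²+5000²) = √25041209 ≈ 5004.1, ∠ = arctan(5000/203) ≈ 87.68°
quadratic: (j5000)² + 350·j5000 + 250000 = -24750000 + j1750000 → |·| ≈ 2.4812e+07, ∠ ≈ 175.96°
|G| = 1250000 · 5004.1 / 2.4812e+07 ≈ 252.1
Gain = 20 log₁₀(252.1) ≈ 48.03 dB
∠G = 87.68° − 175.96° = -88.28°

48.0 dB, -88.3°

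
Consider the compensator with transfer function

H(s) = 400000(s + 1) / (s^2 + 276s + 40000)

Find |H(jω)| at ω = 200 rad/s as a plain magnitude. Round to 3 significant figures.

1.45e+03

At s = jω = j200:
zero (s+1): 1 + j200 → |·| = √(1²+200²) = √40001 ≈ 200, ∠ = arctan(200/1) ≈ 89.71°
quadratic: (j200)² + 276·j200 + 40000 = 0 + j55200 → |·| ≈ 55200, ∠ ≈ 90.00°
|H| = 400000 · 200 / 55200 ≈ 1449.3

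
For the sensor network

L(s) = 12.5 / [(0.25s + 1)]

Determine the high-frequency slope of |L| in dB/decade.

-20 dB/decade

Each pole contributes −20 dB/decade at high frequency; each zero contributes +20 dB/decade.
Net: 0 zero(s) − 1 pole(s) → -20 dB/decade.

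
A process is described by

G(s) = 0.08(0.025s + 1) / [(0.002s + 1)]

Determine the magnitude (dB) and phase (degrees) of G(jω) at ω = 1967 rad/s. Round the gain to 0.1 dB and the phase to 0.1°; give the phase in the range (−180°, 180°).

-0.3 dB, 13.1°

At ω = 1967 rad/s:
zero (1 + j1967·0.025) = 1 + j49.175 → |·| ≈ 49.185, ∠ ≈ 88.84°
pole (1 + j1967·0.002) = 1 + j3.934 → |·| ≈ 4.0591, ∠ ≈ 75.74°
|G| = 0.08 · 49.185 / (4.0591) ≈ 0.96938
Gain = 20 log₁₀(0.96938) ≈ -0.27 dB
∠G = (88.84°) − (75.74°) = 13.10°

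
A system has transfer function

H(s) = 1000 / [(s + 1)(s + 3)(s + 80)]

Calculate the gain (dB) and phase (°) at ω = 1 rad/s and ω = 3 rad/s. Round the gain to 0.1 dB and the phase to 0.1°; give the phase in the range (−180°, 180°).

At s = jω = j1:
pole (s+1): 1 + j1 → |·| = √(1²+1²) = √2 ≈ 1.4142, ∠ = arctan(1/1) ≈ 45.00°
pole (s+3): 3 + j1 → |·| = √(3²+1²) = √10 ≈ 3.1623, ∠ = arctan(1/3) ≈ 18.43°
pole (s+80): 80 + j1 → |·| = √(80²+1²) = √6401 ≈ 80.006, ∠ = arctan(1/80) ≈ 0.72°
|H| = 1000 / 357.8 ≈ 2.7949
Gain = 20 log₁₀(2.7949) ≈ 8.93 dB
∠H = 0.00° − 64.15° = -64.15°

At s = jω = j3:
pole (s+1): 1 + j3 → |·| = √(1²+3²) = √10 ≈ 3.1623, ∠ = arctan(3/1) ≈ 71.57°
pole (s+3): 3 + j3 → |·| = √(3²+3²) = √18 ≈ 4.2426, ∠ = arctan(3/3) ≈ 45.00°
pole (s+80): 80 + j3 → |·| = √(80²+3²) = √6409 ≈ 80.056, ∠ = arctan(3/80) ≈ 2.15°
|H| = 1000 / 1074.1 ≈ 0.93101
Gain = 20 log₁₀(0.93101) ≈ -0.62 dB
∠H = 0.00° − 118.72° = -118.72°

ω = 1: 8.9 dB, -64.2°; ω = 3: -0.6 dB, -118.7°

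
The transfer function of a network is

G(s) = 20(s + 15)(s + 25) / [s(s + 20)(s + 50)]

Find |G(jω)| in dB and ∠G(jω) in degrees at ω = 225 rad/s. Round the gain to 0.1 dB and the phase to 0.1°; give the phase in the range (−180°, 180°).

-21.2 dB, -82.5°

At s = jω = j225:
zero (s+15): 15 + j225 → |·| = √(15²+225²) = √50850 ≈ 225.5, ∠ = arctan(225/15) ≈ 86.19°
zero (s+25): 25 + j225 → |·| = √(25²+225²) = √51250 ≈ 226.38, ∠ = arctan(225/25) ≈ 83.66°
pole (s+20): 20 + j225 → |·| = √(20²+225²) = √51025 ≈ 225.89, ∠ = arctan(225/20) ≈ 84.92°
pole (s+50): 50 + j225 → |·| = √(50²+225²) = √53125 ≈ 230.49, ∠ = arctan(225/50) ≈ 77.47°
pole at origin: |s| = 225, ∠ = 90.00° (in denominator)
|G| = 20 · 51049 / 1.1715e+07 ≈ 0.087152
Gain = 20 log₁₀(0.087152) ≈ -21.19 dB
∠G = 169.85° − 252.39° = -82.54°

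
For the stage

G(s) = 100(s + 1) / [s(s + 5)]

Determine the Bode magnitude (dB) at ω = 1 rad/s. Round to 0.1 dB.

28.9 dB

At s = jω = j1:
zero (s+1): 1 + j1 → |·| = √(1²+1²) = √2 ≈ 1.4142, ∠ = arctan(1/1) ≈ 45.00°
pole (s+5): 5 + j1 → |·| = √(5²+1²) = √26 ≈ 5.099, ∠ = arctan(1/5) ≈ 11.31°
pole at origin: |s| = 1, ∠ = 90.00° (in denominator)
|G| = 100 · 1.4142 / 5.099 ≈ 27.735
Gain = 20 log₁₀(27.735) ≈ 28.86 dB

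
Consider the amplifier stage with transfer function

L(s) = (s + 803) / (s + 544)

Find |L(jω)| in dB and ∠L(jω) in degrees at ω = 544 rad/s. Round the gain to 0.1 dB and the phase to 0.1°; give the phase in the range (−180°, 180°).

At s = jω = j544:
zero (s+803): 803 + j544 → |·| = √(803²+544²) = √940745 ≈ 969.92, ∠ = arctan(544/803) ≈ 34.12°
pole (s+544): 544 + j544 → |·| = √(544²+544²) = √591872 ≈ 769.33, ∠ = arctan(544/544) ≈ 45.00°
|L| = 1 · 969.92 / 769.33 ≈ 1.2607
Gain = 20 log₁₀(1.2607) ≈ 2.01 dB
∠L = 34.12° − 45.00° = -10.88°

2.0 dB, -10.9°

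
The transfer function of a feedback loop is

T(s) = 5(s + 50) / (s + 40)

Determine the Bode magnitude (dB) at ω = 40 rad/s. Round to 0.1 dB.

At s = jω = j40:
zero (s+50): 50 + j40 → |·| = √(50²+40²) = √4100 ≈ 64.031, ∠ = arctan(40/50) ≈ 38.66°
pole (s+40): 40 + j40 → |·| = √(40²+40²) = √3200 ≈ 56.569, ∠ = arctan(40/40) ≈ 45.00°
|T| = 5 · 64.031 / 56.569 ≈ 5.6595
Gain = 20 log₁₀(5.6595) ≈ 15.06 dB

15.1 dB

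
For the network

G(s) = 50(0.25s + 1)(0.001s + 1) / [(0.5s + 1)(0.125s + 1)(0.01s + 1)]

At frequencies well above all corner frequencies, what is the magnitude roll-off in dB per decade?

-20 dB/decade

Each pole contributes −20 dB/decade at high frequency; each zero contributes +20 dB/decade.
Net: 2 zero(s) − 3 pole(s) → -20 dB/decade.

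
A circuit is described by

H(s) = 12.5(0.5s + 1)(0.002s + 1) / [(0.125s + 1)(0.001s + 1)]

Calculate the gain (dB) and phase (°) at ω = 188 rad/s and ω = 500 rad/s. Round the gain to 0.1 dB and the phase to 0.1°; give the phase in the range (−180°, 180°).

At ω = 188 rad/s:
zero (1 + j188·0.5) = 1 + j94 → |·| ≈ 94.005, ∠ ≈ 89.39°
zero (1 + j188·0.002) = 1 + j0.376 → |·| ≈ 1.0684, ∠ ≈ 20.61°
pole (1 + j188·0.125) = 1 + j23.5 → |·| ≈ 23.521, ∠ ≈ 87.56°
pole (1 + j188·0.001) = 1 + j0.188 → |·| ≈ 1.0175, ∠ ≈ 10.65°
|H| = 12.5 · 94.005 · 1.0684 / (23.521 · 1.0175) ≈ 52.457
Gain = 20 log₁₀(52.457) ≈ 34.40 dB
∠H = (89.39° + 20.61°) − (87.56° + 10.65°) = 11.79°

At ω = 500 rad/s:
zero (1 + j500·0.5) = 1 + j250 → |·| ≈ 250, ∠ ≈ 89.77°
zero (1 + j500·0.002) = 1 + j1 → |·| ≈ 1.4142, ∠ ≈ 45.00°
pole (1 + j500·0.125) = 1 + j62.5 → |·| ≈ 62.508, ∠ ≈ 89.08°
pole (1 + j500·0.001) = 1 + j0.5 → |·| ≈ 1.118, ∠ ≈ 26.57°
|H| = 12.5 · 250 · 1.4142 / (62.508 · 1.118) ≈ 63.239
Gain = 20 log₁₀(63.239) ≈ 36.02 dB
∠H = (89.77° + 45.00°) − (89.08° + 26.57°) = 19.12°

ω = 188: 34.4 dB, 11.8°; ω = 500: 36.0 dB, 19.1°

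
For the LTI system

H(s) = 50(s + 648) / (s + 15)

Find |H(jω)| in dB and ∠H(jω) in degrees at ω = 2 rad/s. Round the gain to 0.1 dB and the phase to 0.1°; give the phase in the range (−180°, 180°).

At s = jω = j2:
zero (s+648): 648 + j2 → |·| = √(648²+2²) = √419908 ≈ 648, ∠ = arctan(2/648) ≈ 0.18°
pole (s+15): 15 + j2 → |·| = √(15²+2²) = √229 ≈ 15.133, ∠ = arctan(2/15) ≈ 7.59°
|H| = 50 · 648 / 15.133 ≈ 2141
Gain = 20 log₁₀(2141) ≈ 66.61 dB
∠H = 0.18° − 7.59° = -7.41°

66.6 dB, -7.4°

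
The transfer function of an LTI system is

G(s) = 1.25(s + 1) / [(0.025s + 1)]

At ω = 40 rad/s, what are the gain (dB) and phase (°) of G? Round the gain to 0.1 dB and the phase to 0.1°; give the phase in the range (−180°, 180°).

At ω = 40 rad/s:
zero (1 + j40·1) = 1 + j40 → |·| ≈ 40.012, ∠ ≈ 88.57°
pole (1 + j40·0.025) = 1 + j1 → |·| ≈ 1.4142, ∠ ≈ 45.00°
|G| = 1.25 · 40.012 / (1.4142) ≈ 35.366
Gain = 20 log₁₀(35.366) ≈ 30.97 dB
∠G = (88.57°) − (45.00°) = 43.57°

31.0 dB, 43.6°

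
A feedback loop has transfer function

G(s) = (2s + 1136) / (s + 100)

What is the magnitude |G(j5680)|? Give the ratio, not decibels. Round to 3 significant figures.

Substitute s = j5680:
Numerator: 2(j5680) + 1136 = 1136 + j11360
Denominator: (j5680) + 100 = 100 + j5680
|N| = √(1136² + 11360²) ≈ 11417, ∠N ≈ 84.29°
|D| = √(100² + 5680²) ≈ 5680.9, ∠D ≈ 88.99°
|G| = 11417 / 5680.9 ≈ 2.0097

2.01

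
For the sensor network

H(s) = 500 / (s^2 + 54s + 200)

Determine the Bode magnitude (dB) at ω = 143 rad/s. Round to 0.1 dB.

Substitute s = j143:
Numerator: 500 = 500 + j0
Denominator: (j143)^2 + 54(j143) + 200 = -20249 + j7722
|N| = √(500² + 0²) ≈ 500, ∠N ≈ 0.00°
|D| = √(20249² + 7722²) ≈ 21671, ∠D ≈ 159.13°
|H| = 500 / 21671 ≈ 0.023072
Gain = 20 log₁₀(0.023072) ≈ -32.74 dB

-32.7 dB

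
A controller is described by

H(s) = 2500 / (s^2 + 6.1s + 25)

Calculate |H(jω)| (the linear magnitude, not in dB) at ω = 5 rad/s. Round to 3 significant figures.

At s = jω = j5:
quadratic: (j5)² + 6.1·j5 + 25 = 0 + j30.5 → |·| ≈ 30.5, ∠ ≈ 90.00°
|H| = 2500 / 30.5 ≈ 81.967

82.0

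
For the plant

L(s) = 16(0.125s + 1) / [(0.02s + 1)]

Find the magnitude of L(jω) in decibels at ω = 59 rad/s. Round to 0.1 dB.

At ω = 59 rad/s:
zero (1 + j59·0.125) = 1 + j7.375 → |·| ≈ 7.4425, ∠ ≈ 82.28°
pole (1 + j59·0.02) = 1 + j1.18 → |·| ≈ 1.5467, ∠ ≈ 49.72°
|L| = 16 · 7.4425 / (1.5467) ≈ 76.99
Gain = 20 log₁₀(76.99) ≈ 37.73 dB

37.7 dB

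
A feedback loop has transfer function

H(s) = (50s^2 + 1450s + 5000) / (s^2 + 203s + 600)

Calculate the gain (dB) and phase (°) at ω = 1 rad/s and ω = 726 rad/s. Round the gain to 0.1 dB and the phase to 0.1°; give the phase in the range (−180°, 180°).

ω = 1: 18.2 dB, -2.4°; ω = 726: 33.7 dB, 13.4°

Substitute s = j1:
Numerator: 50(j1)^2 + 1450(j1) + 5000 = 4950 + j1450
Denominator: (j1)^2 + 203(j1) + 600 = 599 + j203
|N| = √(4950² + 1450²) ≈ 5158, ∠N ≈ 16.33°
|D| = √(599² + 203²) ≈ 632.46, ∠D ≈ 18.72°
|H| = 5158 / 632.46 ≈ 8.1555
Gain = 20 log₁₀(8.1555) ≈ 18.23 dB
∠H = 16.33° − 18.72° = -2.39°

Substitute s = j726:
Numerator: 50(j726)^2 + 1450(j726) + 5000 = -26348800 + j1052700
Denominator: (j726)^2 + 203(j726) + 600 = -526476 + j147378
|N| = √(26348800² + 1052700²) ≈ 2.637e+07, ∠N ≈ 177.71°
|D| = √(526476² + 147378²) ≈ 5.4671e+05, ∠D ≈ 164.36°
|H| = 2.637e+07 / 5.4671e+05 ≈ 48.234
Gain = 20 log₁₀(48.234) ≈ 33.67 dB
∠H = 177.71° − 164.36° = 13.35°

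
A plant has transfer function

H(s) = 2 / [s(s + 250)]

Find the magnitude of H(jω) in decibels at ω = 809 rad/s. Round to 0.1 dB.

At s = jω = j809:
pole (s+250): 250 + j809 → |·| = √(250²+809²) = √716981 ≈ 846.75, ∠ = arctan(809/250) ≈ 72.83°
pole at origin: |s| = 809, ∠ = 90.00° (in denominator)
|H| = 2 / 6.8502e+05 ≈ 2.9196e-06
Gain = 20 log₁₀(2.9196e-06) ≈ -110.69 dB

-110.7 dB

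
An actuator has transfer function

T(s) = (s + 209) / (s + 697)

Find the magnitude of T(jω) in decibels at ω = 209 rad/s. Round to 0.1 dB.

Substitute s = j209:
Numerator: (j209) + 209 = 209 + j209
Denominator: (j209) + 697 = 697 + j209
|N| = √(209² + 209²) ≈ 295.57, ∠N ≈ 45.00°
|D| = √(697² + 209²) ≈ 727.66, ∠D ≈ 16.69°
|T| = 295.57 / 727.66 ≈ 0.40619
Gain = 20 log₁₀(0.40619) ≈ -7.83 dB

-7.8 dB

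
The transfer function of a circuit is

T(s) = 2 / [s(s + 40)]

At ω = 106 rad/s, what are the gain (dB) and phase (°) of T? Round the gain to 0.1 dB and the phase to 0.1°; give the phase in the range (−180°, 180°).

At s = jω = j106:
pole (s+40): 40 + j106 → |·| = √(40²+106²) = √12836 ≈ 113.3, ∠ = arctan(106/40) ≈ 69.33°
pole at origin: |s| = 106, ∠ = 90.00° (in denominator)
|T| = 2 / 12010 ≈ 0.00016653
Gain = 20 log₁₀(0.00016653) ≈ -75.57 dB
∠T = 0.00° − 159.33° = -159.33°

-75.6 dB, -159.3°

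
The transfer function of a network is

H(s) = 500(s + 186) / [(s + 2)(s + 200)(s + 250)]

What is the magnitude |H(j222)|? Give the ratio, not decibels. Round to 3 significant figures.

0.00653

At s = jω = j222:
zero (s+186): 186 + j222 → |·| = √(186²+222²) = √83880 ≈ 289.62, ∠ = arctan(222/186) ≈ 50.04°
pole (s+2): 2 + j222 → |·| = √(2²+222²) = √49288 ≈ 222.01, ∠ = arctan(222/2) ≈ 89.48°
pole (s+200): 200 + j222 → |·| = √(200²+222²) = √89284 ≈ 298.8, ∠ = arctan(222/200) ≈ 47.98°
pole (s+250): 250 + j222 → |·| = √(250²+222²) = √111784 ≈ 334.34, ∠ = arctan(222/250) ≈ 41.61°
|H| = 500 · 289.62 / 2.2179e+07 ≈ 0.0065291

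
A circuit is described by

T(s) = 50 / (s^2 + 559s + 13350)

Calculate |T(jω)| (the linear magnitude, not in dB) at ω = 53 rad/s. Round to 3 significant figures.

0.00159

Substitute s = j53:
Numerator: 50 = 50 + j0
Denominator: (j53)^2 + 559(j53) + 13350 = 10541 + j29627
|N| = √(50² + 0²) ≈ 50, ∠N ≈ 0.00°
|D| = √(10541² + 29627²) ≈ 31446, ∠D ≈ 70.41°
|T| = 50 / 31446 ≈ 0.00159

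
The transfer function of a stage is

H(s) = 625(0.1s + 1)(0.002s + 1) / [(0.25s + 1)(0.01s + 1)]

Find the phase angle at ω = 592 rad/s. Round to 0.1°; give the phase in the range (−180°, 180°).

At ω = 592 rad/s:
zero (1 + j592·0.1) = 1 + j59.2 → |·| ≈ 59.208, ∠ ≈ 89.03°
zero (1 + j592·0.002) = 1 + j1.184 → |·| ≈ 1.5498, ∠ ≈ 49.82°
pole (1 + j592·0.25) = 1 + j148 → |·| ≈ 148, ∠ ≈ 89.61°
pole (1 + j592·0.01) = 1 + j5.92 → |·| ≈ 6.0039, ∠ ≈ 80.41°
∠H = (89.03° + 49.82°) − (89.61° + 80.41°) = -31.17°

-31.2°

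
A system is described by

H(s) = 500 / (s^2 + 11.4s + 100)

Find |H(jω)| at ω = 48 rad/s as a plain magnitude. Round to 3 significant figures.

0.220

At s = jω = j48:
quadratic: (j48)² + 11.4·j48 + 100 = -2204 + j547.2 → |·| ≈ 2270.9, ∠ ≈ 166.06°
|H| = 500 / 2270.9 ≈ 0.22018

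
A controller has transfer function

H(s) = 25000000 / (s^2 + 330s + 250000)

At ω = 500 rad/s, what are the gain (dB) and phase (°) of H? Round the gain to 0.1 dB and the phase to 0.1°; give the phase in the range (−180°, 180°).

At s = jω = j500:
quadratic: (j500)² + 330·j500 + 250000 = 0 + j165000 → |·| ≈ 1.65e+05, ∠ ≈ 90.00°
|H| = 25000000 / 1.65e+05 ≈ 151.52
Gain = 20 log₁₀(151.52) ≈ 43.61 dB
∠H = 0.00° − 90.00° = -90.00°

43.6 dB, -90.0°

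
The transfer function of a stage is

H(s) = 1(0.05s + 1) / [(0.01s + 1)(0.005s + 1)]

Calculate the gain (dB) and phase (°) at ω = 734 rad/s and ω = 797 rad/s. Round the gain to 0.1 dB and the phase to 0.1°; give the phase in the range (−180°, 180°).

ω = 734: 2.3 dB, -68.6°; ω = 797: 1.6 dB, -70.2°

At ω = 734 rad/s:
zero (1 + j734·0.05) = 1 + j36.7 → |·| ≈ 36.714, ∠ ≈ 88.44°
pole (1 + j734·0.01) = 1 + j7.34 → |·| ≈ 7.4078, ∠ ≈ 82.24°
pole (1 + j734·0.005) = 1 + j3.67 → |·| ≈ 3.8038, ∠ ≈ 74.76°
|H| = 1 · 36.714 / (7.4078 · 3.8038) ≈ 1.3029
Gain = 20 log₁₀(1.3029) ≈ 2.30 dB
∠H = (88.44°) − (82.24° + 74.76°) = -68.56°

At ω = 797 rad/s:
zero (1 + j797·0.05) = 1 + j39.85 → |·| ≈ 39.863, ∠ ≈ 88.56°
pole (1 + j797·0.01) = 1 + j7.97 → |·| ≈ 8.0325, ∠ ≈ 82.85°
pole (1 + j797·0.005) = 1 + j3.985 → |·| ≈ 4.1086, ∠ ≈ 75.91°
|H| = 1 · 39.863 / (8.0325 · 4.1086) ≈ 1.2079
Gain = 20 log₁₀(1.2079) ≈ 1.64 dB
∠H = (88.56°) − (82.85° + 75.91°) = -70.20°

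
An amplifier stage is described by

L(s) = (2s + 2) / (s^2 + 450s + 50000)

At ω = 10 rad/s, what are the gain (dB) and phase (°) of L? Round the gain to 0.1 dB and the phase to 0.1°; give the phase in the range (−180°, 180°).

-67.9 dB, 79.1°

Substitute s = j10:
Numerator: 2(j10) + 2 = 2 + j20
Denominator: (j10)^2 + 450(j10) + 50000 = 49900 + j4500
|N| = √(2² + 20²) ≈ 20.1, ∠N ≈ 84.29°
|D| = √(49900² + 4500²) ≈ 50102, ∠D ≈ 5.15°
|L| = 20.1 / 50102 ≈ 0.00040118
Gain = 20 log₁₀(0.00040118) ≈ -67.93 dB
∠L = 84.29° − 5.15° = 79.14°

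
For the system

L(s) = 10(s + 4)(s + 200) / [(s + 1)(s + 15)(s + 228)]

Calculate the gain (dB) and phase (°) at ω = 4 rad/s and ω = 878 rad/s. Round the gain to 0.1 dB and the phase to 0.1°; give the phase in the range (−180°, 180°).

At s = jω = j4:
zero (s+4): 4 + j4 → |·| = √(4²+4²) = √32 ≈ 5.6569, ∠ = arctan(4/4) ≈ 45.00°
zero (s+200): 200 + j4 → |·| = √(200²+4²) = √40016 ≈ 200.04, ∠ = arctan(4/200) ≈ 1.15°
pole (s+1): 1 + j4 → |·| = √(1²+4²) = √17 ≈ 4.1231, ∠ = arctan(4/1) ≈ 75.96°
pole (s+15): 15 + j4 → |·| = √(15²+4²) = √241 ≈ 15.524, ∠ = arctan(4/15) ≈ 14.93°
pole (s+228): 228 + j4 → |·| = √(228²+4²) = √52000 ≈ 228.04, ∠ = arctan(4/228) ≈ 1.01°
|L| = 10 · 1131.6 / 14596 ≈ 0.77528
Gain = 20 log₁₀(0.77528) ≈ -2.21 dB
∠L = 46.15° − 91.90° = -45.75°

At s = jω = j878:
zero (s+4): 4 + j878 → |·| = √(4²+878²) = √770900 ≈ 878.01, ∠ = arctan(878/4) ≈ 89.74°
zero (s+200): 200 + j878 → |·| = √(200²+878²) = √810884 ≈ 900.49, ∠ = arctan(878/200) ≈ 77.17°
pole (s+1): 1 + j878 → |·| = √(1²+878²) = √770885 ≈ 878, ∠ = arctan(878/1) ≈ 89.93°
pole (s+15): 15 + j878 → |·| = √(15²+878²) = √771109 ≈ 878.13, ∠ = arctan(878/15) ≈ 89.02°
pole (s+228): 228 + j878 → |·| = √(228²+878²) = √822868 ≈ 907.12, ∠ = arctan(878/228) ≈ 75.44°
|L| = 10 · 7.9064e+05 / 6.9939e+08 ≈ 0.011305
Gain = 20 log₁₀(0.011305) ≈ -38.93 dB
∠L = 166.91° − 254.39° = -87.48°

ω = 4: -2.2 dB, -45.8°; ω = 878: -38.9 dB, -87.5°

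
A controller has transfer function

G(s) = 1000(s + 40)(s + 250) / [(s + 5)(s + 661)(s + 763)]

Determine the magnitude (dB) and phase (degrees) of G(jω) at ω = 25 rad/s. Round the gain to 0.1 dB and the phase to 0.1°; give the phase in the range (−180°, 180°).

-0.7 dB, -45.0°

At s = jω = j25:
zero (s+40): 40 + j25 → |·| = √(40²+25²) = √2225 ≈ 47.17, ∠ = arctan(25/40) ≈ 32.01°
zero (s+250): 250 + j25 → |·| = √(250²+25²) = √63125 ≈ 251.25, ∠ = arctan(25/250) ≈ 5.71°
pole (s+5): 5 + j25 → |·| = √(5²+25²) = √650 ≈ 25.495, ∠ = arctan(25/5) ≈ 78.69°
pole (s+661): 661 + j25 → |·| = √(661²+25²) = √437546 ≈ 661.47, ∠ = arctan(25/661) ≈ 2.17°
pole (s+763): 763 + j25 → |·| = √(763²+25²) = √582794 ≈ 763.41, ∠ = arctan(25/763) ≈ 1.88°
|G| = 1000 · 11851 / 1.2874e+07 ≈ 0.92054
Gain = 20 log₁₀(0.92054) ≈ -0.72 dB
∠G = 37.72° − 82.74° = -45.02°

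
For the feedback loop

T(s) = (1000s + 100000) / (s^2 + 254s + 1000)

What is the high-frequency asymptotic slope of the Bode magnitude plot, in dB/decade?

-20 dB/decade

Each pole contributes −20 dB/decade at high frequency; each zero contributes +20 dB/decade.
Net: 1 zero(s) − 2 pole(s) → -20 dB/decade.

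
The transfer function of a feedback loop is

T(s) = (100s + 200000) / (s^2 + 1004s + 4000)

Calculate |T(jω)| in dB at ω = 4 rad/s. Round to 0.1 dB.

31.0 dB

Substitute s = j4:
Numerator: 100(j4) + 200000 = 200000 + j400
Denominator: (j4)^2 + 1004(j4) + 4000 = 3984 + j4016
|N| = √(200000² + 400²) ≈ 2e+05, ∠N ≈ 0.11°
|D| = √(3984² + 4016²) ≈ 5656.9, ∠D ≈ 45.23°
|T| = 2e+05 / 5656.9 ≈ 35.355
Gain = 20 log₁₀(35.355) ≈ 30.97 dB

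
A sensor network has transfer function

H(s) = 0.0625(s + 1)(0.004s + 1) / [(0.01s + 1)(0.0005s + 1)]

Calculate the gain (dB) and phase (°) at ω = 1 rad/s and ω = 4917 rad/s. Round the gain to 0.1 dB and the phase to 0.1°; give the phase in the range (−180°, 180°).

At ω = 1 rad/s:
zero (1 + j1·1) = 1 + j1 → |·| ≈ 1.4142, ∠ ≈ 45.00°
zero (1 + j1·0.004) = 1 + j0.004 → |·| ≈ 1, ∠ ≈ 0.23°
pole (1 + j1·0.01) = 1 + j0.01 → |·| ≈ 1, ∠ ≈ 0.57°
pole (1 + j1·0.0005) = 1 + j0.0005 → |·| ≈ 1, ∠ ≈ 0.03°
|H| = 0.0625 · 1.4142 · 1 / (1 · 1) ≈ 0.088387
Gain = 20 log₁₀(0.088387) ≈ -21.07 dB
∠H = (45.00° + 0.23°) − (0.57° + 0.03°) = 44.63°

At ω = 4917 rad/s:
zero (1 + j4917·1) = 1 + j4917 → |·| ≈ 4917, ∠ ≈ 89.99°
zero (1 + j4917·0.004) = 1 + j19.668 → |·| ≈ 19.693, ∠ ≈ 87.09°
pole (1 + j4917·0.01) = 1 + j49.17 → |·| ≈ 49.18, ∠ ≈ 88.83°
pole (1 + j4917·0.0005) = 1 + j2.4585 → |·| ≈ 2.6541, ∠ ≈ 67.87°
|H| = 0.0625 · 4917 · 19.693 / (49.18 · 2.6541) ≈ 46.365
Gain = 20 log₁₀(46.365) ≈ 33.32 dB
∠H = (89.99° + 87.09°) − (88.83° + 67.87°) = 20.38°

ω = 1: -21.1 dB, 44.6°; ω = 4917: 33.3 dB, 20.4°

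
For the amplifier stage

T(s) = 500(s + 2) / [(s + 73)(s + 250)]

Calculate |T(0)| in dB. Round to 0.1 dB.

-25.2 dB

T(0) = 500·2 / (73·250) ≈ 0.054795
20 log₁₀(0.054795) ≈ -25.23 dB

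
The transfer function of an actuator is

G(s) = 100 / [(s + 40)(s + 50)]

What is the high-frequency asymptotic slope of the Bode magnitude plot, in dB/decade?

Each pole contributes −20 dB/decade at high frequency; each zero contributes +20 dB/decade.
Net: 0 zero(s) − 2 pole(s) → -40 dB/decade.

-40 dB/decade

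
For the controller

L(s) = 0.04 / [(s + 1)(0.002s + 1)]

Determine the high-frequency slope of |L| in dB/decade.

-40 dB/decade

Each pole contributes −20 dB/decade at high frequency; each zero contributes +20 dB/decade.
Net: 0 zero(s) − 2 pole(s) → -40 dB/decade.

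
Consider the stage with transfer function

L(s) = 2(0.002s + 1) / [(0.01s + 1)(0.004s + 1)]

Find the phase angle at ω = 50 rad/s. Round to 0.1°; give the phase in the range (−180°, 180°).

-32.2°

At ω = 50 rad/s:
zero (1 + j50·0.002) = 1 + j0.1 → |·| ≈ 1.005, ∠ ≈ 5.71°
pole (1 + j50·0.01) = 1 + j0.5 → |·| ≈ 1.118, ∠ ≈ 26.57°
pole (1 + j50·0.004) = 1 + j0.2 → |·| ≈ 1.0198, ∠ ≈ 11.31°
∠L = (5.71°) − (26.57° + 11.31°) = -32.17°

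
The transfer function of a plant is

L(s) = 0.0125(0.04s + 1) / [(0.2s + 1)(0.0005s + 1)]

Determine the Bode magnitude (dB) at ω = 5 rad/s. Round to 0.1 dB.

At ω = 5 rad/s:
zero (1 + j5·0.04) = 1 + j0.2 → |·| ≈ 1.0198, ∠ ≈ 11.31°
pole (1 + j5·0.2) = 1 + j1 → |·| ≈ 1.4142, ∠ ≈ 45.00°
pole (1 + j5·0.0005) = 1 + j0.0025 → |·| ≈ 1, ∠ ≈ 0.14°
|L| = 0.0125 · 1.0198 / (1.4142 · 1) ≈ 0.0090139
Gain = 20 log₁₀(0.0090139) ≈ -40.90 dB

-40.9 dB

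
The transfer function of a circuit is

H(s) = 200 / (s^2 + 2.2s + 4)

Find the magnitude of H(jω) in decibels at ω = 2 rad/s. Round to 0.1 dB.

At s = jω = j2:
quadratic: (j2)² + 2.2·j2 + 4 = 0 + j4.4 → |·| ≈ 4.4, ∠ ≈ 90.00°
|H| = 200 / 4.4 ≈ 45.455
Gain = 20 log₁₀(45.455) ≈ 33.15 dB

33.2 dB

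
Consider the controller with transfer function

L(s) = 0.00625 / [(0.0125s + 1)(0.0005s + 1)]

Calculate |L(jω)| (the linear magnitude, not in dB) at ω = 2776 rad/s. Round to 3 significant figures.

0.000105

At ω = 2776 rad/s:
pole (1 + j2776·0.0125) = 1 + j34.7 → |·| ≈ 34.714, ∠ ≈ 88.35°
pole (1 + j2776·0.0005) = 1 + j1.388 → |·| ≈ 1.7107, ∠ ≈ 54.23°
|L| = 0.00625 · 1 / (34.714 · 1.7107) ≈ 0.00010525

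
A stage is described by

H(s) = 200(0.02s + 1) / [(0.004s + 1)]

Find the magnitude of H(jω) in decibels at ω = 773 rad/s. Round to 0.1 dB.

At ω = 773 rad/s:
zero (1 + j773·0.02) = 1 + j15.46 → |·| ≈ 15.492, ∠ ≈ 86.30°
pole (1 + j773·0.004) = 1 + j3.092 → |·| ≈ 3.2497, ∠ ≈ 72.08°
|H| = 200 · 15.492 / (3.2497) ≈ 953.44
Gain = 20 log₁₀(953.44) ≈ 59.59 dB

59.6 dB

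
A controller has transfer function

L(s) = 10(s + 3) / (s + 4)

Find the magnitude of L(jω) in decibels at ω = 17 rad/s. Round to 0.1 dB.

19.9 dB

At s = jω = j17:
zero (s+3): 3 + j17 → |·| = √(3²+17²) = √298 ≈ 17.263, ∠ = arctan(17/3) ≈ 79.99°
pole (s+4): 4 + j17 → |·| = √(4²+17²) = √305 ≈ 17.464, ∠ = arctan(17/4) ≈ 76.76°
|L| = 10 · 17.263 / 17.464 ≈ 9.8849
Gain = 20 log₁₀(9.8849) ≈ 19.90 dB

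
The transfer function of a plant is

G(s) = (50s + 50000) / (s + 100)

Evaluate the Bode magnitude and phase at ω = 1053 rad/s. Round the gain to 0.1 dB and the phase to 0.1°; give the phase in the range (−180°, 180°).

36.7 dB, -38.1°

Substitute s = j1053:
Numerator: 50(j1053) + 50000 = 50000 + j52650
Denominator: (j1053) + 100 = 100 + j1053
|N| = √(50000² + 52650²) ≈ 72609, ∠N ≈ 46.48°
|D| = √(100² + 1053²) ≈ 1057.7, ∠D ≈ 84.58°
|G| = 72609 / 1057.7 ≈ 68.648
Gain = 20 log₁₀(68.648) ≈ 36.73 dB
∠G = 46.48° − 84.58° = -38.10°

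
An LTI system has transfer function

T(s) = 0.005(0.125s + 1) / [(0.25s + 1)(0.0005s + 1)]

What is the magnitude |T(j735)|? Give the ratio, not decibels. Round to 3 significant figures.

0.00235

At ω = 735 rad/s:
zero (1 + j735·0.125) = 1 + j91.875 → |·| ≈ 91.88, ∠ ≈ 89.38°
pole (1 + j735·0.25) = 1 + j183.75 → |·| ≈ 183.75, ∠ ≈ 89.69°
pole (1 + j735·0.0005) = 1 + j0.3675 → |·| ≈ 1.0654, ∠ ≈ 20.18°
|T| = 0.005 · 91.88 / (183.75 · 1.0654) ≈ 0.0023467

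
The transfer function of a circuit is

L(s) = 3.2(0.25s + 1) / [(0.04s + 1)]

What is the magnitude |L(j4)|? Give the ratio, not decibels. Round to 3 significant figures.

At ω = 4 rad/s:
zero (1 + j4·0.25) = 1 + j1 → |·| ≈ 1.4142, ∠ ≈ 45.00°
pole (1 + j4·0.04) = 1 + j0.16 → |·| ≈ 1.0127, ∠ ≈ 9.09°
|L| = 3.2 · 1.4142 / (1.0127) ≈ 4.4687

4.47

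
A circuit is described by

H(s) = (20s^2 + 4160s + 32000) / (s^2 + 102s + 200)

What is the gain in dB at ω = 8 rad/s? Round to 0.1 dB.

34.8 dB

Substitute s = j8:
Numerator: 20(j8)^2 + 4160(j8) + 32000 = 30720 + j33280
Denominator: (j8)^2 + 102(j8) + 200 = 136 + j816
|N| = √(30720² + 33280²) ≈ 45291, ∠N ≈ 47.29°
|D| = √(136² + 816²) ≈ 827.26, ∠D ≈ 80.54°
|H| = 45291 / 827.26 ≈ 54.748
Gain = 20 log₁₀(54.748) ≈ 34.77 dB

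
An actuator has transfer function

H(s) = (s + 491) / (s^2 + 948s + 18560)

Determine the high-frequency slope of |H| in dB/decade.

-20 dB/decade

Each pole contributes −20 dB/decade at high frequency; each zero contributes +20 dB/decade.
Net: 1 zero(s) − 2 pole(s) → -20 dB/decade.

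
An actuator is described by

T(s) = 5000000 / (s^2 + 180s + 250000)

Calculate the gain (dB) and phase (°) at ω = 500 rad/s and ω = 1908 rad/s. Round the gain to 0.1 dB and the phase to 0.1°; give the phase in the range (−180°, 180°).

ω = 500: 34.9 dB, -90.0°; ω = 1908: 3.3 dB, -174.2°

At s = jω = j500:
quadratic: (j500)² + 180·j500 + 250000 = 0 + j90000 → |·| ≈ 90000, ∠ ≈ 90.00°
|T| = 5000000 / 90000 ≈ 55.556
Gain = 20 log₁₀(55.556) ≈ 34.89 dB
∠T = 0.00° − 90.00° = -90.00°

At s = jω = j1908:
quadratic: (j1908)² + 180·j1908 + 250000 = -3390464 + j343440 → |·| ≈ 3.4078e+06, ∠ ≈ 174.22°
|T| = 5000000 / 3.4078e+06 ≈ 1.4672
Gain = 20 log₁₀(1.4672) ≈ 3.33 dB
∠T = 0.00° − 174.22° = -174.22°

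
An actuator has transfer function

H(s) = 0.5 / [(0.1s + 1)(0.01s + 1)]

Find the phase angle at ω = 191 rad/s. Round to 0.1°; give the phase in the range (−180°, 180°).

-149.4°

At ω = 191 rad/s:
pole (1 + j191·0.1) = 1 + j19.1 → |·| ≈ 19.126, ∠ ≈ 87.00°
pole (1 + j191·0.01) = 1 + j1.91 → |·| ≈ 2.1559, ∠ ≈ 62.37°
∠H = (0°) − (87.00° + 62.37°) = -149.37°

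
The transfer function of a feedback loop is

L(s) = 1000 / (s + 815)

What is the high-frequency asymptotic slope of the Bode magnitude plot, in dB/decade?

-20 dB/decade

Each pole contributes −20 dB/decade at high frequency; each zero contributes +20 dB/decade.
Net: 0 zero(s) − 1 pole(s) → -20 dB/decade.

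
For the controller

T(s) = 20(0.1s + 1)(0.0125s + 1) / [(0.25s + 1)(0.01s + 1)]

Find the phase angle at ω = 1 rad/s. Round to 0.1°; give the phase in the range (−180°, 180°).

At ω = 1 rad/s:
zero (1 + j1·0.1) = 1 + j0.1 → |·| ≈ 1.005, ∠ ≈ 5.71°
zero (1 + j1·0.0125) = 1 + j0.0125 → |·| ≈ 1.0001, ∠ ≈ 0.72°
pole (1 + j1·0.25) = 1 + j0.25 → |·| ≈ 1.0308, ∠ ≈ 14.04°
pole (1 + j1·0.01) = 1 + j0.01 → |·| ≈ 1, ∠ ≈ 0.57°
∠T = (5.71° + 0.72°) − (14.04° + 0.57°) = -8.18°

-8.2°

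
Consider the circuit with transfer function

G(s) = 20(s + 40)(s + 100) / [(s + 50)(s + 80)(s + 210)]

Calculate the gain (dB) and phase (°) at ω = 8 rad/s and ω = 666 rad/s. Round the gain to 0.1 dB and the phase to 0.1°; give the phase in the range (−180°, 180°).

At s = jω = j8:
zero (s+40): 40 + j8 → |·| = √(40²+8²) = √1664 ≈ 40.792, ∠ = arctan(8/40) ≈ 11.31°
zero (s+100): 100 + j8 → |·| = √(100²+8²) = √10064 ≈ 100.32, ∠ = arctan(8/100) ≈ 4.57°
pole (s+50): 50 + j8 → |·| = √(50²+8²) = √2564 ≈ 50.636, ∠ = arctan(8/50) ≈ 9.09°
pole (s+80): 80 + j8 → |·| = √(80²+8²) = √6464 ≈ 80.399, ∠ = arctan(8/80) ≈ 5.71°
pole (s+210): 210 + j8 → |·| = √(210²+8²) = √44164 ≈ 210.15, ∠ = arctan(8/210) ≈ 2.18°
|G| = 20 · 4092.3 / 8.5554e+05 ≈ 0.095666
Gain = 20 log₁₀(0.095666) ≈ -20.38 dB
∠G = 15.88° − 16.98° = -1.10°

At s = jω = j666:
zero (s+40): 40 + j666 → |·| = √(40²+666²) = √445156 ≈ 667.2, ∠ = arctan(666/40) ≈ 86.56°
zero (s+100): 100 + j666 → |·| = √(100²+666²) = √453556 ≈ 673.47, ∠ = arctan(666/100) ≈ 81.46°
pole (s+50): 50 + j666 → |·| = √(50²+666²) = √446056 ≈ 667.87, ∠ = arctan(666/50) ≈ 85.71°
pole (s+80): 80 + j666 → |·| = √(80²+666²) = √449956 ≈ 670.79, ∠ = arctan(666/80) ≈ 83.15°
pole (s+210): 210 + j666 → |·| = √(210²+666²) = √487656 ≈ 698.32, ∠ = arctan(666/210) ≈ 72.50°
|G| = 20 · 4.4934e+05 / 3.1285e+08 ≈ 0.028726
Gain = 20 log₁₀(0.028726) ≈ -30.83 dB
∠G = 168.02° − 241.36° = -73.34°

ω = 8: -20.4 dB, -1.1°; ω = 666: -30.8 dB, -73.3°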